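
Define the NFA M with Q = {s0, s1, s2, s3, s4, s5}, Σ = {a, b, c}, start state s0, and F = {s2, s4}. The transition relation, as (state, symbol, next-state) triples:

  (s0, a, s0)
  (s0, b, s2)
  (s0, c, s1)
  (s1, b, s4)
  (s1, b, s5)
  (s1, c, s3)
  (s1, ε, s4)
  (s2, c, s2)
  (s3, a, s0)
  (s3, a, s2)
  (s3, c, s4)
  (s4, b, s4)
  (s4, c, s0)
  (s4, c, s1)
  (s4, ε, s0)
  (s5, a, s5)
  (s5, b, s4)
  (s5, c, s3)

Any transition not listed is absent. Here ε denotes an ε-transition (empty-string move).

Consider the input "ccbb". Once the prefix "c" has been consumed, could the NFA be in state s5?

No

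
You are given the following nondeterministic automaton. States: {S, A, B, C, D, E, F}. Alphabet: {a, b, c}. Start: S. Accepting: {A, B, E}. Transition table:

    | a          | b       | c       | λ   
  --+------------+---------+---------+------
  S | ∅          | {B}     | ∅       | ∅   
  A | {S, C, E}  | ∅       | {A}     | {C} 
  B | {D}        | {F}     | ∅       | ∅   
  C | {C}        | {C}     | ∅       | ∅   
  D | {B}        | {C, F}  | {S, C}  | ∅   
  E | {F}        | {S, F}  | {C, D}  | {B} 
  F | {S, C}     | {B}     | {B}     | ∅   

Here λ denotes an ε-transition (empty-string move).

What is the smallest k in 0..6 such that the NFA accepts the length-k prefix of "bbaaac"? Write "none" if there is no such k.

Start in {S}.
Read 'b': {S} → {B}.
None of the earlier sets intersect F, but {B} does.

1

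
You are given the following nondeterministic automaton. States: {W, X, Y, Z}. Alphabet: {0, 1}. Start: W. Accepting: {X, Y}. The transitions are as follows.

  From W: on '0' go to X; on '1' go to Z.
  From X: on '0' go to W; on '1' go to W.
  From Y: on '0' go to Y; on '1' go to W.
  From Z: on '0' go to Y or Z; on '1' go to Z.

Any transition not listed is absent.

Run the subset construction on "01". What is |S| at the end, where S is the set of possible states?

Start in {W}.
Read '0': W→{X}; now {X}.
Read '1': X→{W}; now {W}.
That set has 1 state.

1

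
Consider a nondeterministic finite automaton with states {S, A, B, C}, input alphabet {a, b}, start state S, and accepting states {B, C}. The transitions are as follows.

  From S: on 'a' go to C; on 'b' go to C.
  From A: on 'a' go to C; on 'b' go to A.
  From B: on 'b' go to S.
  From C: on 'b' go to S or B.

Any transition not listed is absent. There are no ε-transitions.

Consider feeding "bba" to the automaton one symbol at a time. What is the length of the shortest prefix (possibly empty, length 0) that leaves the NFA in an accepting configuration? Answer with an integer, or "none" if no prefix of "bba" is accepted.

Start in {S}.
Read 'b': {S} → {C}.
None of the earlier sets intersect F, but {C} does.

1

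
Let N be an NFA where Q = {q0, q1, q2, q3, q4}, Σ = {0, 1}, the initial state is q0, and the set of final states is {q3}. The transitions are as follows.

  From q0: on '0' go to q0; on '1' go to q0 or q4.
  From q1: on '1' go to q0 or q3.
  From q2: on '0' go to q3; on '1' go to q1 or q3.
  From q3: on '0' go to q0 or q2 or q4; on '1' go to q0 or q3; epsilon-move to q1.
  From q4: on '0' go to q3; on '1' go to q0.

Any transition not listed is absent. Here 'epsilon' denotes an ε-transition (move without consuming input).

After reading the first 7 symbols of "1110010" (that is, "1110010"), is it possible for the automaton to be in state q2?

Yes

Start in {q0}.
Read '1': {q0} → {q0, q4}.
Read '1': {q0, q4} → {q0, q4}.
Read '1': {q0, q4} → {q0, q4}.
Read '0': {q0, q4} → {q0, q1, q3}.
Read '0': {q0, q1, q3} → {q0, q2, q4}.
Read '1': {q0, q2, q4} → {q0, q1, q3, q4}.
Read '0': {q0, q1, q3, q4} → {q0, q1, q2, q3, q4}.
State q2 is in {q0, q1, q2, q3, q4}.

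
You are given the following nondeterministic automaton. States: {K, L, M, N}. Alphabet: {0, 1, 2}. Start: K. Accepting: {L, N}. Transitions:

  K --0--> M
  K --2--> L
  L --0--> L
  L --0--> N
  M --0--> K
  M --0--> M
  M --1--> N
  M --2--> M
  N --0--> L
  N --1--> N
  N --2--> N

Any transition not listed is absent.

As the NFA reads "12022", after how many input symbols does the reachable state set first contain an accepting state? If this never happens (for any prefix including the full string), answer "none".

none

Start in {K}.
Read '1': {K} → ∅.
The set is empty and remains empty for the remaining 4 symbols.
No reachable set along the way intersects F.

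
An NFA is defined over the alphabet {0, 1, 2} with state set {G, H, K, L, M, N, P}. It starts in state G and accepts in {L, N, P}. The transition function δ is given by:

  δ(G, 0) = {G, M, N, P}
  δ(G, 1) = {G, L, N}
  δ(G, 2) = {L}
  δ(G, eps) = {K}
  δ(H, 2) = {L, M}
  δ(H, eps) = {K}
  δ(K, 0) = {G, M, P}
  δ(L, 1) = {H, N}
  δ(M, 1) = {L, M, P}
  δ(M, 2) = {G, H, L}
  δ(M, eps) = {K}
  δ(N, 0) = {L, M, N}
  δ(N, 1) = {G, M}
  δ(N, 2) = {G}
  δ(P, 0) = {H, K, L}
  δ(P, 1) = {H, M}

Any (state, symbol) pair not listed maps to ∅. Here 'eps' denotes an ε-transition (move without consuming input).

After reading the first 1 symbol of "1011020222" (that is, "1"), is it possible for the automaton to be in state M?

Start: ε-closure({G}) = {G, K}.
Read '1': G→{G, L, N}, K→∅; union {G, L, N}; ε-closure = {G, K, L, N}.
State M is not in {G, K, L, N}.

No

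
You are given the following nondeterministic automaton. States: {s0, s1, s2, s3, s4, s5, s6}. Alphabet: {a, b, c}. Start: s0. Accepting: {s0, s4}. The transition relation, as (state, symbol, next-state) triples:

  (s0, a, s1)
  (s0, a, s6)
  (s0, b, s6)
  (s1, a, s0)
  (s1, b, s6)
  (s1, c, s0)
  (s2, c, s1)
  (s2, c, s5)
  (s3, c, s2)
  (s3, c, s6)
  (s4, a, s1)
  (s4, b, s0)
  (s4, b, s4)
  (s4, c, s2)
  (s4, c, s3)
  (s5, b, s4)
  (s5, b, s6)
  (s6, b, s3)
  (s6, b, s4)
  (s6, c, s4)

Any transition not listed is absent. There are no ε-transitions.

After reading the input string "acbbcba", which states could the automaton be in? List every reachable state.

{s1, s6}

Start in {s0}.
Read 'a': {s0} → {s1, s6}.
Read 'c': {s1, s6} → {s0, s4}.
Read 'b': {s0, s4} → {s0, s4, s6}.
Read 'b': {s0, s4, s6} → {s0, s3, s4, s6}.
Read 'c': {s0, s3, s4, s6} → {s2, s3, s4, s6}.
Read 'b': {s2, s3, s4, s6} → {s0, s3, s4}.
Read 'a': {s0, s3, s4} → {s1, s6}.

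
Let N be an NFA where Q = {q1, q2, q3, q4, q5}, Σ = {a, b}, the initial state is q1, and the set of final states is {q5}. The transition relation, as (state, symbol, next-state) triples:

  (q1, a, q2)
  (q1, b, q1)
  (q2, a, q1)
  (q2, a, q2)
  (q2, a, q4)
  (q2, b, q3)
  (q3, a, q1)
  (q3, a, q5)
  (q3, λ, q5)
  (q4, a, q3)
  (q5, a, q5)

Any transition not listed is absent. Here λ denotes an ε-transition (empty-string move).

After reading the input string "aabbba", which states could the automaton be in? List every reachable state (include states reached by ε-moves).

Start in {q1}.
Read 'a': q1→{q2}; now {q2}.
Read 'a': q2→{q1, q2, q4}; now {q1, q2, q4}.
Read 'b': q1→{q1}, q2→{q3}, q4→∅; union {q1, q3}; ε-closure = {q1, q3, q5}.
Read 'b': q1→{q1}, q3→∅, q5→∅; now {q1}.
Read 'b': q1→{q1}; now {q1}.
Read 'a': q1→{q2}; now {q2}.

{q2}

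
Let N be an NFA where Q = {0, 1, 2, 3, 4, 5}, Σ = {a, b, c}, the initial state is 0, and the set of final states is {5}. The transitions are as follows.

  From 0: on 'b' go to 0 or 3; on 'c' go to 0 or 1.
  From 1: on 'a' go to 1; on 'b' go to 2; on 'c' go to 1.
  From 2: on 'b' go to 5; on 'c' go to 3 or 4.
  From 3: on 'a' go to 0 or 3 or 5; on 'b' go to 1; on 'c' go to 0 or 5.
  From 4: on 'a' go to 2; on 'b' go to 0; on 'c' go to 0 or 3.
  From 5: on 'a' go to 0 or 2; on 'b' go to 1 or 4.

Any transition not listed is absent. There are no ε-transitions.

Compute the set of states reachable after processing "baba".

Start in {0}.
Read 'b': 0→{0, 3}; now {0, 3}.
Read 'a': 0→∅, 3→{0, 3, 5}; now {0, 3, 5}.
Read 'b': 0→{0, 3}, 3→{1}, 5→{1, 4}; now {0, 1, 3, 4}.
Read 'a': 0→∅, 1→{1}, 3→{0, 3, 5}, 4→{2}; now {0, 1, 2, 3, 5}.

{0, 1, 2, 3, 5}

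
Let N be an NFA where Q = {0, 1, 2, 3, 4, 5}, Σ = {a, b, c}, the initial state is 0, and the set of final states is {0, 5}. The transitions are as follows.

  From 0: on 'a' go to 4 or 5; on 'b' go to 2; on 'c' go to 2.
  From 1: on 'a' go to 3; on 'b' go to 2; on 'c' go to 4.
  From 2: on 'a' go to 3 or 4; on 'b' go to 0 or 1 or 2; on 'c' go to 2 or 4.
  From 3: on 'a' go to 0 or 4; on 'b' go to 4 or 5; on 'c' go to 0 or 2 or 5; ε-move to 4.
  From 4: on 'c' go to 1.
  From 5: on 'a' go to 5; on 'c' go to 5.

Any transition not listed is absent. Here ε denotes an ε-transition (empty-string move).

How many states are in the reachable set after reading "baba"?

1

Start in {0}.
Read 'b': {0} → {2}.
Read 'a': {2} → {3, 4}.
Read 'b': {3, 4} → {4, 5}.
Read 'a': {4, 5} → {5}.
That set has 1 state.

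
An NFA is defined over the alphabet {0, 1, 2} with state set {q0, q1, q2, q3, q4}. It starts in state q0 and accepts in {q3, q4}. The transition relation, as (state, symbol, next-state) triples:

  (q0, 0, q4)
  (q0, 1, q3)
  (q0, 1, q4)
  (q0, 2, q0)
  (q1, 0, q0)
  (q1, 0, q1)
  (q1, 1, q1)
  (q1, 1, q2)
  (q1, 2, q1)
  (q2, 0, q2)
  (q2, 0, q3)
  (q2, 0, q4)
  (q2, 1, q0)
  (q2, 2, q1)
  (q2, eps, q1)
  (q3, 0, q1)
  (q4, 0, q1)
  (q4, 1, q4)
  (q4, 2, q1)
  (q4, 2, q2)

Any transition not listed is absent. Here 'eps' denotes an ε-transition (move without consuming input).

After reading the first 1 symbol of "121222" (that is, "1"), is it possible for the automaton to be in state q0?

Start in {q0}.
Read '1': q0→{q3, q4}; now {q3, q4}.
State q0 is not in {q3, q4}.

No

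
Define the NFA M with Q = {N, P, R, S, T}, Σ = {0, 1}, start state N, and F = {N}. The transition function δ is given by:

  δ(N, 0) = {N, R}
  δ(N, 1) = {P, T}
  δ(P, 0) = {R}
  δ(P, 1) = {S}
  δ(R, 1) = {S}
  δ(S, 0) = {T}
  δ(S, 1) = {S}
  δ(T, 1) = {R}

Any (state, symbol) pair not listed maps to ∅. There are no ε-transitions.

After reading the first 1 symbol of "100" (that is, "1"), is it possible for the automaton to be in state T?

Yes

Start in {N}.
Read '1': {N} → {P, T}.
State T is in {P, T}.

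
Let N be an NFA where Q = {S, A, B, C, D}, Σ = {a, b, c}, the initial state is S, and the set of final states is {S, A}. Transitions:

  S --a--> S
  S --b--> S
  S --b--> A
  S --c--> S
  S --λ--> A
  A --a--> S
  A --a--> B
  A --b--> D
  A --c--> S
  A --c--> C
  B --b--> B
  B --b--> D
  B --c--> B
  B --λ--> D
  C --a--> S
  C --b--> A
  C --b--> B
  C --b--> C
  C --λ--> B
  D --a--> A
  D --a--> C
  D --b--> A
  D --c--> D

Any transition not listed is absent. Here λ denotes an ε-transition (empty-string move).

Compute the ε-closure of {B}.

{B, D}

Begin with {B}.
ε-move B → D; add D.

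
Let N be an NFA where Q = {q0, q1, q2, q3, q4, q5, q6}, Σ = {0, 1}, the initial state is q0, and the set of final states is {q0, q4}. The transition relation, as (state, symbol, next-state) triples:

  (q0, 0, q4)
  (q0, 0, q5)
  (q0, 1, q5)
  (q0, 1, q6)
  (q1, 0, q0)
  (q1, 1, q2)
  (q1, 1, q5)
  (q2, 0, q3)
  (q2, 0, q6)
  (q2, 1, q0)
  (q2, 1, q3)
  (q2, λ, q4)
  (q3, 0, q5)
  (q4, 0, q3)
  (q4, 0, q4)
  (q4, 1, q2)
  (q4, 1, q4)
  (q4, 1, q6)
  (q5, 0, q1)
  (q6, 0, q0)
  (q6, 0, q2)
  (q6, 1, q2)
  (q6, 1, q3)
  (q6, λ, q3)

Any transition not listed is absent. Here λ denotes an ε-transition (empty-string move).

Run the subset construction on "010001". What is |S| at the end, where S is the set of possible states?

Start in {q0}.
Read '0': q0→{q4, q5}; now {q4, q5}.
Read '1': q4→{q2, q4, q6}, q5→∅; union {q2, q4, q6}; ε-closure = {q2, q3, q4, q6}.
Read '0': q2→{q3, q6}, q3→{q5}, q4→{q3, q4}, q6→{q0, q2}; now {q0, q2, q3, q4, q5, q6}.
Read '0': q0→{q4, q5}, q2→{q3, q6}, q3→{q5}, q4→{q3, q4}, q5→{q1}, q6→{q0, q2}; now {q0, q1, q2, q3, q4, q5, q6}.
Read '0': q0→{q4, q5}, q1→{q0}, q2→{q3, q6}, q3→{q5}, q4→{q3, q4}, q5→{q1}, q6→{q0, q2}; now {q0, q1, q2, q3, q4, q5, q6}.
Read '1': q0→{q5, q6}, q1→{q2, q5}, q2→{q0, q3}, q3→∅, q4→{q2, q4, q6}, q5→∅, q6→{q2, q3}; now {q0, q2, q3, q4, q5, q6}.
That set has 6 states.

6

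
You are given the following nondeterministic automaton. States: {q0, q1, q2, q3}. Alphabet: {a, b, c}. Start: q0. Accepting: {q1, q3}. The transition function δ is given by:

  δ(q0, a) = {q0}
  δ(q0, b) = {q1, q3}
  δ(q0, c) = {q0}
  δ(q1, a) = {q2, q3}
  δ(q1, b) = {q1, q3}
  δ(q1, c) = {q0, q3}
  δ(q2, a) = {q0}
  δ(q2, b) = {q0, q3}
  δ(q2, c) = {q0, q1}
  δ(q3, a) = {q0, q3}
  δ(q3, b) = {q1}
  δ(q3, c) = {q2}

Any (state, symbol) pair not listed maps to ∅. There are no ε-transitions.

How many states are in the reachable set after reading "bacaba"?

3

Start in {q0}.
Read 'b': q0→{q1, q3}; now {q1, q3}.
Read 'a': q1→{q2, q3}, q3→{q0, q3}; now {q0, q2, q3}.
Read 'c': q0→{q0}, q2→{q0, q1}, q3→{q2}; now {q0, q1, q2}.
Read 'a': q0→{q0}, q1→{q2, q3}, q2→{q0}; now {q0, q2, q3}.
Read 'b': q0→{q1, q3}, q2→{q0, q3}, q3→{q1}; now {q0, q1, q3}.
Read 'a': q0→{q0}, q1→{q2, q3}, q3→{q0, q3}; now {q0, q2, q3}.
That set has 3 states.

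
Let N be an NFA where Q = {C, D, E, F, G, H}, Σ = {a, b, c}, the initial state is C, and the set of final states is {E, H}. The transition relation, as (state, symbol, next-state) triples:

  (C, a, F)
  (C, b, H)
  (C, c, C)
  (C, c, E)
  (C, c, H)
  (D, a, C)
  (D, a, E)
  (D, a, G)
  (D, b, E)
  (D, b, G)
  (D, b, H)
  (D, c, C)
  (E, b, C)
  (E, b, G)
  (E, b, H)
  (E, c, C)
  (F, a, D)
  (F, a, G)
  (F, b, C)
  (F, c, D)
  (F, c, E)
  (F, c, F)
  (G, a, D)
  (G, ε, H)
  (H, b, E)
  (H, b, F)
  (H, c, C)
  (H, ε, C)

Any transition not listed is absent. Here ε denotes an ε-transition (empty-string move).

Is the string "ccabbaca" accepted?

Yes

Start in {C}.
Read 'c': C→{C, E, H}; now {C, E, H}.
Read 'c': C→{C, E, H}, E→{C}, H→{C}; now {C, E, H}.
Read 'a': C→{F}, E→∅, H→∅; now {F}.
Read 'b': F→{C}; now {C}.
Read 'b': C→{H}; union {H}; ε-closure = {C, H}.
Read 'a': C→{F}, H→∅; now {F}.
Read 'c': F→{D, E, F}; now {D, E, F}.
Read 'a': D→{C, E, G}, E→∅, F→{D, G}; union {C, D, E, G}; ε-closure = {C, D, E, G, H}.
The final set {C, D, E, G, H} contains the accepting states E, H.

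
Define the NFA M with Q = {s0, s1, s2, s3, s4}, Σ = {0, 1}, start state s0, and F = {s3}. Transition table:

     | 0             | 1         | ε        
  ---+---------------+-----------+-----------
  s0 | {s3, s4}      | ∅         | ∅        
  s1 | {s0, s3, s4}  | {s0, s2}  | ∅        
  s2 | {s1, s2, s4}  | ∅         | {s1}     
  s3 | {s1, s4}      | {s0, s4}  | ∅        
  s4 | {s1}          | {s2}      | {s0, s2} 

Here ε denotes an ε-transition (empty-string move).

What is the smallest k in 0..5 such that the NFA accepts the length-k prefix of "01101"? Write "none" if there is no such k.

1

Start in {s0}.
Read '0': s0→{s3, s4}; union {s3, s4}; ε-closure = {s0, s1, s2, s3, s4}.
None of the earlier sets intersect F, but {s0, s1, s2, s3, s4} does.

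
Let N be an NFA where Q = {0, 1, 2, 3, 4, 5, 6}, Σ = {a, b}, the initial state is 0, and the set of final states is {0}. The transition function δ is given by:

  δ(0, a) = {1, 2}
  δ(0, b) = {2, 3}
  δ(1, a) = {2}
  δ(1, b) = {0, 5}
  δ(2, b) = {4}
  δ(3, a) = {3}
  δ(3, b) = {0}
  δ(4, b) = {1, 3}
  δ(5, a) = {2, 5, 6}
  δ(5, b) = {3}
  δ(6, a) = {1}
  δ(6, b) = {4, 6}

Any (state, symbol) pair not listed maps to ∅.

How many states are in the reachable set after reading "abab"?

5

Start in {0}.
Read 'a': {0} → {1, 2}.
Read 'b': {1, 2} → {0, 4, 5}.
Read 'a': {0, 4, 5} → {1, 2, 5, 6}.
Read 'b': {1, 2, 5, 6} → {0, 3, 4, 5, 6}.
That set has 5 states.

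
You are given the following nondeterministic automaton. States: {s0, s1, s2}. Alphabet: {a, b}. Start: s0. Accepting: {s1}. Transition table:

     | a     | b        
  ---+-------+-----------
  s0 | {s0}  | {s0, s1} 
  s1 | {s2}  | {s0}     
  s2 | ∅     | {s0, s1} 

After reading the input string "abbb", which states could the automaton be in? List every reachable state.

Start in {s0}.
Read 'a': s0→{s0}; now {s0}.
Read 'b': s0→{s0, s1}; now {s0, s1}.
Read 'b': s0→{s0, s1}, s1→{s0}; now {s0, s1}.
Read 'b': s0→{s0, s1}, s1→{s0}; now {s0, s1}.

{s0, s1}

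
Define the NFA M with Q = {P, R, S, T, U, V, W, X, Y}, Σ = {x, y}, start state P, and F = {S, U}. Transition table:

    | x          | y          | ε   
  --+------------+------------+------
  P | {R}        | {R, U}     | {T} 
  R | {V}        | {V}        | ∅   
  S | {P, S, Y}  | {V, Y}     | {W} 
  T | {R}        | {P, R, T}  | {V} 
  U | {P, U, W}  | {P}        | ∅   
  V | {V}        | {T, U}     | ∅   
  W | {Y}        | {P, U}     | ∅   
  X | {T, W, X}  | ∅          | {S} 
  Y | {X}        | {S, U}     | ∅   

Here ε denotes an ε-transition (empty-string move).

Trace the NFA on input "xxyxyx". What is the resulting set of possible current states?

Start: ε-closure({P}) = {P, T, V}.
Read 'x': P→{R}, T→{R}, V→{V}; now {R, V}.
Read 'x': R→{V}, V→{V}; now {V}.
Read 'y': V→{T, U}; union {T, U}; ε-closure = {T, U, V}.
Read 'x': T→{R}, U→{P, U, W}, V→{V}; union {P, R, U, V, W}; ε-closure = {P, R, T, U, V, W}.
Read 'y': P→{R, U}, R→{V}, T→{P, R, T}, U→{P}, V→{T, U}, W→{P, U}; now {P, R, T, U, V}.
Read 'x': P→{R}, R→{V}, T→{R}, U→{P, U, W}, V→{V}; union {P, R, U, V, W}; ε-closure = {P, R, T, U, V, W}.

{P, R, T, U, V, W}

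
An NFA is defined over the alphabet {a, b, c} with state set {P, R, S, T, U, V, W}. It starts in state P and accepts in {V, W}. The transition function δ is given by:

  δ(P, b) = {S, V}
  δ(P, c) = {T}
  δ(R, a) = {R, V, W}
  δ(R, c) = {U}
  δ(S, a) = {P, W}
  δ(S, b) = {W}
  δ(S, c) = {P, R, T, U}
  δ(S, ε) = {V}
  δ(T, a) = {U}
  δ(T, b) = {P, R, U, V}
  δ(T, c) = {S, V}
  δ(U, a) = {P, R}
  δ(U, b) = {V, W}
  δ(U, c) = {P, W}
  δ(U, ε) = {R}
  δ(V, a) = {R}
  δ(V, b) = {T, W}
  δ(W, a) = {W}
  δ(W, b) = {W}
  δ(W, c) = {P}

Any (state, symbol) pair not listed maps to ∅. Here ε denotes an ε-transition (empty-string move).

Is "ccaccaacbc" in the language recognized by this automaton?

Start in {P}.
Read 'c': {P} → {T}.
Read 'c': {T} → {S, V}.
Read 'a': {S, V} → {P, R, W}.
Read 'c': {P, R, W} → {P, R, T, U}.
Read 'c': {P, R, T, U} → {P, R, S, T, U, V, W}.
Read 'a': {P, R, S, T, U, V, W} → {P, R, U, V, W}.
Read 'a': {P, R, U, V, W} → {P, R, V, W}.
Read 'c': {P, R, V, W} → {P, R, T, U}.
Read 'b': {P, R, T, U} → {P, R, S, U, V, W}.
Read 'c': {P, R, S, U, V, W} → {P, R, T, U, W}.
The final set {P, R, T, U, W} contains the accepting state W.

Yes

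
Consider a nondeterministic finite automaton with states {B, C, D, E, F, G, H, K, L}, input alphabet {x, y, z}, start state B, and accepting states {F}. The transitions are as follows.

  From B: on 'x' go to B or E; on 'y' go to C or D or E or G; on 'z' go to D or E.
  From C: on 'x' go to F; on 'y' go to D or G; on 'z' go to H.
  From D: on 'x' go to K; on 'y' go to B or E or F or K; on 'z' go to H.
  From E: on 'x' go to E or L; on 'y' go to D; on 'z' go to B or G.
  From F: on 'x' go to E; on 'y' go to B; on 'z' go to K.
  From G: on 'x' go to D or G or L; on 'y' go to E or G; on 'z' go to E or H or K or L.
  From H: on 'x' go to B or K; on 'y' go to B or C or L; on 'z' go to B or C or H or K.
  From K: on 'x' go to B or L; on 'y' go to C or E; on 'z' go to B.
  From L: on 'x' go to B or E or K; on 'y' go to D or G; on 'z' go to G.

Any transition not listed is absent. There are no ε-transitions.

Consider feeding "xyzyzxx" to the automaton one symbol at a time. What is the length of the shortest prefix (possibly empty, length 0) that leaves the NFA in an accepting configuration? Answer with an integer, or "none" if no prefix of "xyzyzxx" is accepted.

none

Start in {B}.
Read 'x': {B} → {B, E}.
Read 'y': {B, E} → {C, D, E, G}.
Read 'z': {C, D, E, G} → {B, E, G, H, K, L}.
Read 'y': {B, E, G, H, K, L} → {B, C, D, E, G, L}.
Read 'z': {B, C, D, E, G, L} → {B, D, E, G, H, K, L}.
Read 'x': {B, D, E, G, H, K, L} → {B, D, E, G, K, L}.
Read 'x': {B, D, E, G, K, L} → {B, D, E, G, K, L}.
No reachable set along the way intersects F.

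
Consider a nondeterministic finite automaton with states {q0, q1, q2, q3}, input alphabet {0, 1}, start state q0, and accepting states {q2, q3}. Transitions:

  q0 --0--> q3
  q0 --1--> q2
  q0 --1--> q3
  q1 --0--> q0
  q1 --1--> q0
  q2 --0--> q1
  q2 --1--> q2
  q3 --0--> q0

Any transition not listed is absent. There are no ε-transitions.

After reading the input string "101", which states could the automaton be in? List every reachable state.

{q0, q2, q3}

Start in {q0}.
Read '1': q0→{q2, q3}; now {q2, q3}.
Read '0': q2→{q1}, q3→{q0}; now {q0, q1}.
Read '1': q0→{q2, q3}, q1→{q0}; now {q0, q2, q3}.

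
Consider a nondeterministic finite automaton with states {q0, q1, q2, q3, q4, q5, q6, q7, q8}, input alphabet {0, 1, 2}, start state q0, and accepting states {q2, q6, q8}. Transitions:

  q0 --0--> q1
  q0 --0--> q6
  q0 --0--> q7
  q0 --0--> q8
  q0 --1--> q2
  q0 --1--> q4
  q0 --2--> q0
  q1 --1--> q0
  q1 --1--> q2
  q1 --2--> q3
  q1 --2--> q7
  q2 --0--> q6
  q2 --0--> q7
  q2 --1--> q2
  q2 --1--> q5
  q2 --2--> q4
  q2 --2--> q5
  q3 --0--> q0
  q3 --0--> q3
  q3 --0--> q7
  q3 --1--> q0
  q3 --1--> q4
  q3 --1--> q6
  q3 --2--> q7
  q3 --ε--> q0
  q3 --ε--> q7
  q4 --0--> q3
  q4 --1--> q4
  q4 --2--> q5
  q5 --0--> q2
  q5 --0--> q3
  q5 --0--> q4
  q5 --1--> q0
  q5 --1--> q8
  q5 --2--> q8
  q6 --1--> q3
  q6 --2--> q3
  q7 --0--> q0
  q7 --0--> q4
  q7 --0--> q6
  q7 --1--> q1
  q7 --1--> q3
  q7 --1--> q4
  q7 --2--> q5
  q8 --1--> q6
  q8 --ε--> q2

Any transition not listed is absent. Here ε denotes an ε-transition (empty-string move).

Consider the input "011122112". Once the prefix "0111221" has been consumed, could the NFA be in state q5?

Start in {q0}.
Read '0': q0→{q1, q6, q7, q8}; union {q1, q6, q7, q8}; ε-closure = {q1, q2, q6, q7, q8}.
Read '1': q1→{q0, q2}, q2→{q2, q5}, q6→{q3}, q7→{q1, q3, q4}, q8→{q6}; union {q0, q1, q2, q3, q4, q5, q6}; ε-closure = {q0, q1, q2, q3, q4, q5, q6, q7}.
Read '1': q0→{q2, q4}, q1→{q0, q2}, q2→{q2, q5}, q3→{q0, q4, q6}, q4→{q4}, q5→{q0, q8}, q6→{q3}, q7→{q1, q3, q4}; union {q0, q1, q2, q3, q4, q5, q6, q8}; ε-closure = {q0, q1, q2, q3, q4, q5, q6, q7, q8}.
Read '1': q0→{q2, q4}, q1→{q0, q2}, q2→{q2, q5}, q3→{q0, q4, q6}, q4→{q4}, q5→{q0, q8}, q6→{q3}, q7→{q1, q3, q4}, q8→{q6}; union {q0, q1, q2, q3, q4, q5, q6, q8}; ε-closure = {q0, q1, q2, q3, q4, q5, q6, q7, q8}.
Read '2': q0→{q0}, q1→{q3, q7}, q2→{q4, q5}, q3→{q7}, q4→{q5}, q5→{q8}, q6→{q3}, q7→{q5}, q8→∅; union {q0, q3, q4, q5, q7, q8}; ε-closure = {q0, q2, q3, q4, q5, q7, q8}.
Read '2': q0→{q0}, q2→{q4, q5}, q3→{q7}, q4→{q5}, q5→{q8}, q7→{q5}, q8→∅; union {q0, q4, q5, q7, q8}; ε-closure = {q0, q2, q4, q5, q7, q8}.
Read '1': q0→{q2, q4}, q2→{q2, q5}, q4→{q4}, q5→{q0, q8}, q7→{q1, q3, q4}, q8→{q6}; union {q0, q1, q2, q3, q4, q5, q6, q8}; ε-closure = {q0, q1, q2, q3, q4, q5, q6, q7, q8}.
State q5 is in {q0, q1, q2, q3, q4, q5, q6, q7, q8}.

Yes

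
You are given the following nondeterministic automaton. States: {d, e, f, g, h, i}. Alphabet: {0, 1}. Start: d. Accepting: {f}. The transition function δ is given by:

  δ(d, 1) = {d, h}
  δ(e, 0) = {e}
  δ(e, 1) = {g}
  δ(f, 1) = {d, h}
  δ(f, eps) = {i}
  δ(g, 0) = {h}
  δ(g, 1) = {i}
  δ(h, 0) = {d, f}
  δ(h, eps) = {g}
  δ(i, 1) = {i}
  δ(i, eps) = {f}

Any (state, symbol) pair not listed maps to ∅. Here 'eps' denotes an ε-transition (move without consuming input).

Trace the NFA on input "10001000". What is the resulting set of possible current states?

{d, f, g, h, i}

Start in {d}.
Read '1': d→{d, h}; union {d, h}; ε-closure = {d, g, h}.
Read '0': d→∅, g→{h}, h→{d, f}; union {d, f, h}; ε-closure = {d, f, g, h, i}.
Read '0': d→∅, f→∅, g→{h}, h→{d, f}, i→∅; union {d, f, h}; ε-closure = {d, f, g, h, i}.
Read '0': d→∅, f→∅, g→{h}, h→{d, f}, i→∅; union {d, f, h}; ε-closure = {d, f, g, h, i}.
Read '1': d→{d, h}, f→{d, h}, g→{i}, h→∅, i→{i}; union {d, h, i}; ε-closure = {d, f, g, h, i}.
Read '0': d→∅, f→∅, g→{h}, h→{d, f}, i→∅; union {d, f, h}; ε-closure = {d, f, g, h, i}.
Read '0': d→∅, f→∅, g→{h}, h→{d, f}, i→∅; union {d, f, h}; ε-closure = {d, f, g, h, i}.
Read '0': d→∅, f→∅, g→{h}, h→{d, f}, i→∅; union {d, f, h}; ε-closure = {d, f, g, h, i}.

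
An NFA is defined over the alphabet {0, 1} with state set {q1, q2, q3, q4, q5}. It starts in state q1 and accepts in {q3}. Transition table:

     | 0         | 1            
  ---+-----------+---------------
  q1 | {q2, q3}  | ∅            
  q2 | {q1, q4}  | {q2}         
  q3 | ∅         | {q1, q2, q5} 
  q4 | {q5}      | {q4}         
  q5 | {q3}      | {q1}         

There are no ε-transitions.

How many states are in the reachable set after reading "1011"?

Start in {q1}.
Read '1': q1→∅; now ∅.
The set is empty and remains empty for the remaining 3 symbols.
That set has 0 states.

0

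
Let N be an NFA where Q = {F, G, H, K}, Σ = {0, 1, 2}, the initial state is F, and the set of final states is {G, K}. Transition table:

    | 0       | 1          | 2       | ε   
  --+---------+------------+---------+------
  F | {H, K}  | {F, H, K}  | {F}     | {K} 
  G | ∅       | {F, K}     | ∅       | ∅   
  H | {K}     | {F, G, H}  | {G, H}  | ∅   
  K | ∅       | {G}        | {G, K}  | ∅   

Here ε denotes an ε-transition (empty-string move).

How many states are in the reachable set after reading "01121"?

Start: ε-closure({F}) = {F, K}.
Read '0': F→{H, K}, K→∅; now {H, K}.
Read '1': H→{F, G, H}, K→{G}; union {F, G, H}; ε-closure = {F, G, H, K}.
Read '1': F→{F, H, K}, G→{F, K}, H→{F, G, H}, K→{G}; now {F, G, H, K}.
Read '2': F→{F}, G→∅, H→{G, H}, K→{G, K}; now {F, G, H, K}.
Read '1': F→{F, H, K}, G→{F, K}, H→{F, G, H}, K→{G}; now {F, G, H, K}.
That set has 4 states.

4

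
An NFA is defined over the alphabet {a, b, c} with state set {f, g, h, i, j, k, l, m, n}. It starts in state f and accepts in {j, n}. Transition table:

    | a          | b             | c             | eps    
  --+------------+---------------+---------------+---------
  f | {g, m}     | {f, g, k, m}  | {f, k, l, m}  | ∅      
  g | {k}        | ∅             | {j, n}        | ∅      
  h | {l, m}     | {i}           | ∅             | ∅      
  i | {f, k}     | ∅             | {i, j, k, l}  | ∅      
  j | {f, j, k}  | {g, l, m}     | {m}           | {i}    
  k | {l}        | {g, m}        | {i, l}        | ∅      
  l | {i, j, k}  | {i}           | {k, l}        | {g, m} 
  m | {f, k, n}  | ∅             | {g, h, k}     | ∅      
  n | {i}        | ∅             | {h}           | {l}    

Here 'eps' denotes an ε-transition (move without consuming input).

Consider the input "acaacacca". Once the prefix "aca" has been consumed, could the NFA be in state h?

No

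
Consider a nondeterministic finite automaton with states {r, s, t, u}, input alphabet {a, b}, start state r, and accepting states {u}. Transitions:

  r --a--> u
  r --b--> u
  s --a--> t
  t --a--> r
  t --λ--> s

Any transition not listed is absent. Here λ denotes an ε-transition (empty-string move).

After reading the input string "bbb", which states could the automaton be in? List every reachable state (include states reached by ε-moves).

∅

Start in {r}.
Read 'b': {r} → {u}.
Read 'b': {u} → ∅.
The set is empty and remains empty for the remaining 1 symbol.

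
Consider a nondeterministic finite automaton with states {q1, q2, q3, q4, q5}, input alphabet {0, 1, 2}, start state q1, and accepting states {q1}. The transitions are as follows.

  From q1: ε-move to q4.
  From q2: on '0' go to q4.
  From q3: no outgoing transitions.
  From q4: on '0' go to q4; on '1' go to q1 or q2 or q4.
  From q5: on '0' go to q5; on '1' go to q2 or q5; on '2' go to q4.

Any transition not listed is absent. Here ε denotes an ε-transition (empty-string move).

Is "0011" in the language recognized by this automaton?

Start: ε-closure({q1}) = {q1, q4}.
Read '0': q1→∅, q4→{q4}; now {q4}.
Read '0': q4→{q4}; now {q4}.
Read '1': q4→{q1, q2, q4}; now {q1, q2, q4}.
Read '1': q1→∅, q2→∅, q4→{q1, q2, q4}; now {q1, q2, q4}.
The final set {q1, q2, q4} contains the accepting state q1.

Yes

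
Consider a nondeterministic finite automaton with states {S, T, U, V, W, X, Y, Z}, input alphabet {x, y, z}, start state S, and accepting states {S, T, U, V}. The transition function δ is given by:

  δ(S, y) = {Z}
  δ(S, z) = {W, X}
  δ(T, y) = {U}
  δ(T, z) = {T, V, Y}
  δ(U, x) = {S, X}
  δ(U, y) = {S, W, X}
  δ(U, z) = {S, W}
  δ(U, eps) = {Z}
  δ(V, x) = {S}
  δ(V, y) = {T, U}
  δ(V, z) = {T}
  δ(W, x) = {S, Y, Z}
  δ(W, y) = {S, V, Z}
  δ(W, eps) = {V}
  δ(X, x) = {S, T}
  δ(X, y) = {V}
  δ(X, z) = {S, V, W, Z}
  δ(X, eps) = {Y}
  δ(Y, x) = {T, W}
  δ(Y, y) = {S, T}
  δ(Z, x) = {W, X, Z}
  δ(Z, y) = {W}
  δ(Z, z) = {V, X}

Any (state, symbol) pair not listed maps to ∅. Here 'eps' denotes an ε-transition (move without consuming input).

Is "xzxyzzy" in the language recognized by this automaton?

Start in {S}.
Read 'x': {S} → ∅.
The set is empty and remains empty for the remaining 6 symbols.
The final set ∅ contains no accepting state.

No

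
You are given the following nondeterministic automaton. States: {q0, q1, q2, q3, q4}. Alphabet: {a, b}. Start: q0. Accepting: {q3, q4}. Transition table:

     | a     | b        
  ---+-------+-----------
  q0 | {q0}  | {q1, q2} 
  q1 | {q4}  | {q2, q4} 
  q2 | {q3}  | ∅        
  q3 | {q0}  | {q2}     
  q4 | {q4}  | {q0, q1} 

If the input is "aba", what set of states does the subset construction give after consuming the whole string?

{q3, q4}

Start in {q0}.
Read 'a': {q0} → {q0}.
Read 'b': {q0} → {q1, q2}.
Read 'a': {q1, q2} → {q3, q4}.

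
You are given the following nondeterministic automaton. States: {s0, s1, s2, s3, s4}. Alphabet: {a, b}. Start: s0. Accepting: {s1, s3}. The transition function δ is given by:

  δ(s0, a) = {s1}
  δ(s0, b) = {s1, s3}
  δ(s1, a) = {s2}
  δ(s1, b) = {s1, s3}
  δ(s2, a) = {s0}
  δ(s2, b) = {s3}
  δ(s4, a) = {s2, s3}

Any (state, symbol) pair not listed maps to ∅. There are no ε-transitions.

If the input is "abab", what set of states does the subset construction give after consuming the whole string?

{s3}

Start in {s0}.
Read 'a': {s0} → {s1}.
Read 'b': {s1} → {s1, s3}.
Read 'a': {s1, s3} → {s2}.
Read 'b': {s2} → {s3}.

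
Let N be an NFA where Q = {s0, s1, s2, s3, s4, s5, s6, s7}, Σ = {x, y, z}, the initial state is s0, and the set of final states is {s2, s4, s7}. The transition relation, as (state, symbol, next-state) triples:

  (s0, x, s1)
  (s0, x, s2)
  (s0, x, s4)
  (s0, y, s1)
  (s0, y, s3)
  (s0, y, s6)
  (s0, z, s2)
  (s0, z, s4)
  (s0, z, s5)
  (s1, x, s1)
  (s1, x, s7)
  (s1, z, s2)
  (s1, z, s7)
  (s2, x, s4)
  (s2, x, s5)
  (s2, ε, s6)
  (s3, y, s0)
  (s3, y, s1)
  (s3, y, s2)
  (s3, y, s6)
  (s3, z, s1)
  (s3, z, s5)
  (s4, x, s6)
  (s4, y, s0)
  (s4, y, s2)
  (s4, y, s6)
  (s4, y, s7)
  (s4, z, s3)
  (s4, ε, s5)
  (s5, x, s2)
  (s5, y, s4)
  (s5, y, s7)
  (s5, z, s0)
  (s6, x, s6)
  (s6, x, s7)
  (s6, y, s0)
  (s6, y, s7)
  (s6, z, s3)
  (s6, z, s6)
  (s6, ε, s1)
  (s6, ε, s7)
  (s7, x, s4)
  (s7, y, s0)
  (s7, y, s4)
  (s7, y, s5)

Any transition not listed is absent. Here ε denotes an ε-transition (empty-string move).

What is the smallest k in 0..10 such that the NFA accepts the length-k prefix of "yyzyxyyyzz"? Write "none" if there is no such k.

1

Start in {s0}.
Read 'y': {s0} → {s1, s3, s6, s7}.
None of the earlier sets intersect F, but {s1, s3, s6, s7} does.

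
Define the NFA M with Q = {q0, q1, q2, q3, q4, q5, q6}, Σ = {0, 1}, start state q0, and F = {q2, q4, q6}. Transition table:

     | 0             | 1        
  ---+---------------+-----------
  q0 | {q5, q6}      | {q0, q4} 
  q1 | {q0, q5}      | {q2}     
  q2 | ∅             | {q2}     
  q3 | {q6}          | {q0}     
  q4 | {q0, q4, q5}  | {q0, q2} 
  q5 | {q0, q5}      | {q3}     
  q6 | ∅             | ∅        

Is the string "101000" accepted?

Start in {q0}.
Read '1': q0→{q0, q4}; now {q0, q4}.
Read '0': q0→{q5, q6}, q4→{q0, q4, q5}; now {q0, q4, q5, q6}.
Read '1': q0→{q0, q4}, q4→{q0, q2}, q5→{q3}, q6→∅; now {q0, q2, q3, q4}.
Read '0': q0→{q5, q6}, q2→∅, q3→{q6}, q4→{q0, q4, q5}; now {q0, q4, q5, q6}.
Read '0': q0→{q5, q6}, q4→{q0, q4, q5}, q5→{q0, q5}, q6→∅; now {q0, q4, q5, q6}.
Read '0': q0→{q5, q6}, q4→{q0, q4, q5}, q5→{q0, q5}, q6→∅; now {q0, q4, q5, q6}.
The final set {q0, q4, q5, q6} contains the accepting states q4, q6.

Yes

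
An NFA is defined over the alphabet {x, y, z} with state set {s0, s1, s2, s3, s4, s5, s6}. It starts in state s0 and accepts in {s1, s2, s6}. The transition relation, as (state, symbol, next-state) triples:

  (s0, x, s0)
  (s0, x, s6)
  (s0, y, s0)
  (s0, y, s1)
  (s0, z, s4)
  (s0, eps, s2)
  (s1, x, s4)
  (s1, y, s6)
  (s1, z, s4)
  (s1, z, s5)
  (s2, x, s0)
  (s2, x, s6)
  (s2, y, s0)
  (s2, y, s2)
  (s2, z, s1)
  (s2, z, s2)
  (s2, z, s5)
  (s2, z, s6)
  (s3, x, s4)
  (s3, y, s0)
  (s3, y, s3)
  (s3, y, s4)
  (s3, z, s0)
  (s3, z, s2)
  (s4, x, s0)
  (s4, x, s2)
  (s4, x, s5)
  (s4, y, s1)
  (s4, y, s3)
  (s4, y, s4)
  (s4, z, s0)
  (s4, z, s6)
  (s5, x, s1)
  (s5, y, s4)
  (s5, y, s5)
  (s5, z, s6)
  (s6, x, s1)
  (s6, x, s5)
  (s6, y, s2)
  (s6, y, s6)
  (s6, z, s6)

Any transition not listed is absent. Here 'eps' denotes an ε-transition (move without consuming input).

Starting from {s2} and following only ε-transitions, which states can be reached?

Begin with {s2}.
No ε-moves leave this set, so the closure equals the set itself.

{s2}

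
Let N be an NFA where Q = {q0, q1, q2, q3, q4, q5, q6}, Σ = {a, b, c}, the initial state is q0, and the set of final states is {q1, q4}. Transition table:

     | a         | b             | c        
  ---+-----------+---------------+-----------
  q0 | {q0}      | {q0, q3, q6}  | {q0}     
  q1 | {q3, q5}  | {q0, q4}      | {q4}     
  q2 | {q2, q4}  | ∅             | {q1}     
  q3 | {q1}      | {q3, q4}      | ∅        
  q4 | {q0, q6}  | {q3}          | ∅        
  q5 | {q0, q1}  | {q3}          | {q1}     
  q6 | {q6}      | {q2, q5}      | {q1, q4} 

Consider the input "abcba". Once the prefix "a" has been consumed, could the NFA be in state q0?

Yes

Start in {q0}.
Read 'a': {q0} → {q0}.
State q0 is in {q0}.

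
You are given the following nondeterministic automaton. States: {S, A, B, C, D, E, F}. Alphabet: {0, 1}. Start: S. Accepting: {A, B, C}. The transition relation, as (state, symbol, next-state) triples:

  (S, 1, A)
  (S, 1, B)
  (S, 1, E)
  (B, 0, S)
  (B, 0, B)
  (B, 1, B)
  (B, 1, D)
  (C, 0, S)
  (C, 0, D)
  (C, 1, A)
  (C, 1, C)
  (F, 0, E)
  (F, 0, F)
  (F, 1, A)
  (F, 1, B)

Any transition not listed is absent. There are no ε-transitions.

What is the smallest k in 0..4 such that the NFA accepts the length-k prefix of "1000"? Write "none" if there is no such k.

1

Start in {S}.
Read '1': {S} → {A, B, E}.
None of the earlier sets intersect F, but {A, B, E} does.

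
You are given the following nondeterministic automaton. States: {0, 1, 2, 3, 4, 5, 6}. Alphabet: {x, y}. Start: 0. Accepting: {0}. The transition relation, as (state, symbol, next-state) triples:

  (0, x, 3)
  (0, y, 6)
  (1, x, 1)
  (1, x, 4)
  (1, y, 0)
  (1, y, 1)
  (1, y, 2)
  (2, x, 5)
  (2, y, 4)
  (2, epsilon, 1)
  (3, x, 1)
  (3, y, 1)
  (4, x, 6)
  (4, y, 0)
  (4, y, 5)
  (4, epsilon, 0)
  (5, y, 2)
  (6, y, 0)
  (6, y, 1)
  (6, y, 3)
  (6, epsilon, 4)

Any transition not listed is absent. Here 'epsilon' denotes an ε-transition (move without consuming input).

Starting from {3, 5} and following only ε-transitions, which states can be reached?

Begin with {3, 5}.
No ε-moves leave this set, so the closure equals the set itself.

{3, 5}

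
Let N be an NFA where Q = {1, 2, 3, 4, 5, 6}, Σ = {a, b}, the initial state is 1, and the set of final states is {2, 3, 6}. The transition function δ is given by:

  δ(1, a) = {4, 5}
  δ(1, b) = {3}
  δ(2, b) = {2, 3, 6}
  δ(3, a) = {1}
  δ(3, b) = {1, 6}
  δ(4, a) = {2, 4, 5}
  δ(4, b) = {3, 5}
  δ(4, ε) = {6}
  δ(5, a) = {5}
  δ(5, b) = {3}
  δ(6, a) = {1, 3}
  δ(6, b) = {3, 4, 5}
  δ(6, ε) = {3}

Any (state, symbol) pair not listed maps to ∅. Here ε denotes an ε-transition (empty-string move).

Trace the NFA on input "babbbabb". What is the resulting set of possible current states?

{1, 2, 3, 4, 5, 6}

Start in {1}.
Read 'b': 1→{3}; now {3}.
Read 'a': 3→{1}; now {1}.
Read 'b': 1→{3}; now {3}.
Read 'b': 3→{1, 6}; union {1, 6}; ε-closure = {1, 3, 6}.
Read 'b': 1→{3}, 3→{1, 6}, 6→{3, 4, 5}; now {1, 3, 4, 5, 6}.
Read 'a': 1→{4, 5}, 3→{1}, 4→{2, 4, 5}, 5→{5}, 6→{1, 3}; union {1, 2, 3, 4, 5}; ε-closure = {1, 2, 3, 4, 5, 6}.
Read 'b': 1→{3}, 2→{2, 3, 6}, 3→{1, 6}, 4→{3, 5}, 5→{3}, 6→{3, 4, 5}; now {1, 2, 3, 4, 5, 6}.
Read 'b': 1→{3}, 2→{2, 3, 6}, 3→{1, 6}, 4→{3, 5}, 5→{3}, 6→{3, 4, 5}; now {1, 2, 3, 4, 5, 6}.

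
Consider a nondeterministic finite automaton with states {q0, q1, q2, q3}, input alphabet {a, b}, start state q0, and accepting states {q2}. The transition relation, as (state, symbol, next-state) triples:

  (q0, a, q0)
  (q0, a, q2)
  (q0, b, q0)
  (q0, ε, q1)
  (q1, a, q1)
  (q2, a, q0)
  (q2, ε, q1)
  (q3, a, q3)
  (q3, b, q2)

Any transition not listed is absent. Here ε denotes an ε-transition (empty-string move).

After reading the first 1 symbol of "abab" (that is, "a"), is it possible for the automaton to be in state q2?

Yes

Start: ε-closure({q0}) = {q0, q1}.
Read 'a': q0→{q0, q2}, q1→{q1}; now {q0, q1, q2}.
State q2 is in {q0, q1, q2}.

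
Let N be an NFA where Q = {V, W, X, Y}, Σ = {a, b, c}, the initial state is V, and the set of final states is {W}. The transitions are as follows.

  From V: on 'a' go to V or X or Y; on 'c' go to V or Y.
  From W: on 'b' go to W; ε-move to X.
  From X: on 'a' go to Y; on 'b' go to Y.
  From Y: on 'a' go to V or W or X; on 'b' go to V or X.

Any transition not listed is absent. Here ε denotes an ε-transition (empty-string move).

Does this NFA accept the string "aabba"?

Start in {V}.
Read 'a': {V} → {V, X, Y}.
Read 'a': {V, X, Y} → {V, W, X, Y}.
Read 'b': {V, W, X, Y} → {V, W, X, Y}.
Read 'b': {V, W, X, Y} → {V, W, X, Y}.
Read 'a': {V, W, X, Y} → {V, W, X, Y}.
The final set {V, W, X, Y} contains the accepting state W.

Yes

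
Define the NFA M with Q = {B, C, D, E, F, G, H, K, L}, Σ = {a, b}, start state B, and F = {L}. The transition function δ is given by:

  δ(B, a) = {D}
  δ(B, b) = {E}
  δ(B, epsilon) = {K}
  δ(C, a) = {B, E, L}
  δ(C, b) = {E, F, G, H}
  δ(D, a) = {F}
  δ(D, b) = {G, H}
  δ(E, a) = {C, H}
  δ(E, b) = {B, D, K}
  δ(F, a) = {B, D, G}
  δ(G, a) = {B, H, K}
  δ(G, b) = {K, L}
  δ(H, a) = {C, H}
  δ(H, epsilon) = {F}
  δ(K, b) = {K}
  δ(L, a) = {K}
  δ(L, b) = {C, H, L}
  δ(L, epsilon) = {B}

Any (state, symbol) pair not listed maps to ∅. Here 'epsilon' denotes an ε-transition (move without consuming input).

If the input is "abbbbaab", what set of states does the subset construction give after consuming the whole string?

{B, C, D, E, F, G, H, K, L}

Start: ε-closure({B}) = {B, K}.
Read 'a': B→{D}, K→∅; now {D}.
Read 'b': D→{G, H}; union {G, H}; ε-closure = {F, G, H}.
Read 'b': F→∅, G→{K, L}, H→∅; union {K, L}; ε-closure = {B, K, L}.
Read 'b': B→{E}, K→{K}, L→{C, H, L}; union {C, E, H, K, L}; ε-closure = {B, C, E, F, H, K, L}.
Read 'b': B→{E}, C→{E, F, G, H}, E→{B, D, K}, F→∅, H→∅, K→{K}, L→{C, H, L}; now {B, C, D, E, F, G, H, K, L}.
Read 'a': B→{D}, C→{B, E, L}, D→{F}, E→{C, H}, F→{B, D, G}, G→{B, H, K}, H→{C, H}, K→∅, L→{K}; now {B, C, D, E, F, G, H, K, L}.
Read 'a': B→{D}, C→{B, E, L}, D→{F}, E→{C, H}, F→{B, D, G}, G→{B, H, K}, H→{C, H}, K→∅, L→{K}; now {B, C, D, E, F, G, H, K, L}.
Read 'b': B→{E}, C→{E, F, G, H}, D→{G, H}, E→{B, D, K}, F→∅, G→{K, L}, H→∅, K→{K}, L→{C, H, L}; now {B, C, D, E, F, G, H, K, L}.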